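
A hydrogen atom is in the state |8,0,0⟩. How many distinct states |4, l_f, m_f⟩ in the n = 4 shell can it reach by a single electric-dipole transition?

3

E1 requires Δl = ±1, so l_f ∈ {-1, 1}; with 0 ≤ l_f ≤ n_f−1 = 3, the allowed l_f values are {1}.
For l_f = 1: m_f ∈ {m_i−1, m_i, m_i+1} ∩ [−1, 1] = {-1, 0, 1} → 3 states.
Total: 3.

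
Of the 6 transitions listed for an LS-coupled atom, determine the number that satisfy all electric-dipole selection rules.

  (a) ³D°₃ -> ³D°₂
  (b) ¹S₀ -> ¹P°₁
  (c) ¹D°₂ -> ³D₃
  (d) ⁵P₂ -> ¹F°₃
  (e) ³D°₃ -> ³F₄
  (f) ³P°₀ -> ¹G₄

2

(a) forbidden (parity fails)
(b) allowed
(c) forbidden (ΔS fails)
(d) forbidden (ΔS, ΔL fail)
(e) allowed
(f) forbidden (ΔS, ΔL, ΔJ fail)
Total allowed: 2 of 6.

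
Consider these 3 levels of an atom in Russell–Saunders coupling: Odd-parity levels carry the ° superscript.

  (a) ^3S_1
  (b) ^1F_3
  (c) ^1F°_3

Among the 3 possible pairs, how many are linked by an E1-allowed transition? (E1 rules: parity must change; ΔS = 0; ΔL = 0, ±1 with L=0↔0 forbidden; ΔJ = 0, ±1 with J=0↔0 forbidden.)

(a)–(b): forbidden (parity, ΔS, ΔL, ΔJ).
(a)–(c): forbidden (ΔS, ΔL, ΔJ).
(b)–(c): allowed.
Allowed pairs: 1 of 3.

1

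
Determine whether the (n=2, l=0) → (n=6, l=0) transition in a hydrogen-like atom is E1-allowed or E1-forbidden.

Δl = 0 − 0 = +0; the E1 rule Δl = ±1 is violated.
The transition is electric-dipole forbidden.

forbidden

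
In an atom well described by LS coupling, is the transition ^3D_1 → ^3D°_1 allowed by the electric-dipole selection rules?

ΔL = 0, ±1 (not L=0↔0): L: 2 → 2, ΔL = +0 — ok.
ΔJ = 0, ±1 (not J=0↔0): J: 1 → 1, ΔJ = +0 — ok.
ΔS = 0: S: 1 → 1 — ok.
Parity must change: even → odd — ok.
All four E1 rules are satisfied.

allowed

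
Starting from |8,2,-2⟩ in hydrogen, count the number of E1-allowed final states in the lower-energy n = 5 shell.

4

E1 requires Δl = ±1, so l_f ∈ {1, 3}; with 0 ≤ l_f ≤ n_f−1 = 4, the allowed l_f values are {1, 3}.
For l_f = 1: m_f ∈ {m_i−1, m_i, m_i+1} ∩ [−1, 1] = {-1} → 1 state.
For l_f = 3: m_f ∈ {m_i−1, m_i, m_i+1} ∩ [−3, 3] = {-3, -2, -1} → 3 states.
Total: 4.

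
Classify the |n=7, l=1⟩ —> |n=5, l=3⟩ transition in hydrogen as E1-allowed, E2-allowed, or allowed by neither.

Δl = 3 − 1 = +2; l_i + l_f = 4.
E1 (Δl = ±1): not satisfied.
E2 (Δl = 0,±2, l_i+l_f ≥ 2): satisfied.

E2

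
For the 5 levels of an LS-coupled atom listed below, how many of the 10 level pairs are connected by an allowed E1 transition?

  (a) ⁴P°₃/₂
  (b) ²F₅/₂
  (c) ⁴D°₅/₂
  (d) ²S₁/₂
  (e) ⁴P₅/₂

(a)–(b): forbidden (ΔS, ΔL).
(a)–(c): forbidden (parity).
(a)–(d): forbidden (ΔS).
(a)–(e): allowed.
(b)–(c): forbidden (ΔS).
(b)–(d): forbidden (parity, ΔL, ΔJ).
(b)–(e): forbidden (parity, ΔS, ΔL).
(c)–(d): forbidden (ΔS, ΔL, ΔJ).
(c)–(e): allowed.
(d)–(e): forbidden (parity, ΔS, ΔJ).
Allowed pairs: 2 of 10.

2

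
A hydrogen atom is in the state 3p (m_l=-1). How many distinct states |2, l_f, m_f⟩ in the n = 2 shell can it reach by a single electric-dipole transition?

1

E1 requires Δl = ±1, so l_f ∈ {0, 2}; with 0 ≤ l_f ≤ n_f−1 = 1, the allowed l_f values are {0}.
For l_f = 0: m_f ∈ {m_i−1, m_i, m_i+1} ∩ [−0, 0] = {0} → 1 state.
Total: 1.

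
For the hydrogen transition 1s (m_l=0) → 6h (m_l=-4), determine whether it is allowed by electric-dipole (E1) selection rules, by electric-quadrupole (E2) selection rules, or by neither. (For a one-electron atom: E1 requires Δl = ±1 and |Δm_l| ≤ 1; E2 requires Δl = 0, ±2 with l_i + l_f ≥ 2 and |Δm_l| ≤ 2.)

neither

Δl = 5 − 0 = +5; l_i + l_f = 5.
Δm_l = -4.
E1 (Δl = ±1, |Δm_l| ≤ 1): not satisfied.
E2 (Δl = 0,±2, l_i+l_f ≥ 2, |Δm_l| ≤ 2): not satisfied.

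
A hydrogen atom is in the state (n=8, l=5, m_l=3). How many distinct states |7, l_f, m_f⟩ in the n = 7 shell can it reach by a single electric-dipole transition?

6

E1 requires Δl = ±1, so l_f ∈ {4, 6}; with 0 ≤ l_f ≤ n_f−1 = 6, the allowed l_f values are {4, 6}.
For l_f = 4: m_f ∈ {m_i−1, m_i, m_i+1} ∩ [−4, 4] = {2, 3, 4} → 3 states.
For l_f = 6: m_f ∈ {m_i−1, m_i, m_i+1} ∩ [−6, 6] = {2, 3, 4} → 3 states.
Total: 6.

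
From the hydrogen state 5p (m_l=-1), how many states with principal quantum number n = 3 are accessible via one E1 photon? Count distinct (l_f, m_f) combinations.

4

E1 requires Δl = ±1, so l_f ∈ {0, 2}; with 0 ≤ l_f ≤ n_f−1 = 2, the allowed l_f values are {0, 2}.
For l_f = 0: m_f ∈ {m_i−1, m_i, m_i+1} ∩ [−0, 0] = {0} → 1 state.
For l_f = 2: m_f ∈ {m_i−1, m_i, m_i+1} ∩ [−2, 2] = {-2, -1, 0} → 3 states.
Total: 4.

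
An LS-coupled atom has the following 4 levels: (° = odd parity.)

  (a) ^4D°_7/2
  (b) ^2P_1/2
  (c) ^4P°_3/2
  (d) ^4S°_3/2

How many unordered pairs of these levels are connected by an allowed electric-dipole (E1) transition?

(a)–(b): forbidden (ΔS, ΔJ).
(a)–(c): forbidden (parity, ΔJ).
(a)–(d): forbidden (parity, ΔL, ΔJ).
(b)–(c): forbidden (ΔS).
(b)–(d): forbidden (ΔS).
(c)–(d): forbidden (parity).
Allowed pairs: 0 of 6.

0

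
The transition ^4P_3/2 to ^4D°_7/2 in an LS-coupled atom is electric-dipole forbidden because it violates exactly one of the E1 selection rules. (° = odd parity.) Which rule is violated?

ΔJ = 0, ±1 (not J=0↔0): J: 3/2 → 7/2, ΔJ = +2 — fails.
Parity must change: even → odd — ok.
ΔS = 0: S: 3/2 → 3/2 — ok.
ΔL = 0, ±1 (not L=0↔0): L: 1 → 2, ΔL = +1 — ok.

the ΔJ = 0, ±1 rule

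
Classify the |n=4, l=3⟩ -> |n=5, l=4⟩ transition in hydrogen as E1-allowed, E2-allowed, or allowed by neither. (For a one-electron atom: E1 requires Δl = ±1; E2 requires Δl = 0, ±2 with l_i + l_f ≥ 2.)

E1

Δl = 4 − 3 = +1; l_i + l_f = 7.
E1 (Δl = ±1): satisfied.
E2 (Δl = 0,±2, l_i+l_f ≥ 2): not satisfied.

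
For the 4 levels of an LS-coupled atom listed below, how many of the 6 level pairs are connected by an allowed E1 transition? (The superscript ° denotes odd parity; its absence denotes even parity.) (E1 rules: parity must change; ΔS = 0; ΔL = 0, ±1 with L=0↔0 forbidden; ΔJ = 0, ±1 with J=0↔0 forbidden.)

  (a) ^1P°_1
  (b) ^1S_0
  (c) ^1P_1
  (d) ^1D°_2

3

(a)–(b): allowed.
(a)–(c): allowed.
(a)–(d): forbidden (parity).
(b)–(c): forbidden (parity).
(b)–(d): forbidden (ΔL, ΔJ).
(c)–(d): allowed.
Allowed pairs: 3 of 6.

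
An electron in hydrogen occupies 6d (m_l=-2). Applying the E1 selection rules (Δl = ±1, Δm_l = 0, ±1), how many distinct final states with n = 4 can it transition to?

E1 requires Δl = ±1, so l_f ∈ {1, 3}; with 0 ≤ l_f ≤ n_f−1 = 3, the allowed l_f values are {1, 3}.
For l_f = 1: m_f ∈ {m_i−1, m_i, m_i+1} ∩ [−1, 1] = {-1} → 1 state.
For l_f = 3: m_f ∈ {m_i−1, m_i, m_i+1} ∩ [−3, 3] = {-3, -2, -1} → 3 states.
Total: 4.

4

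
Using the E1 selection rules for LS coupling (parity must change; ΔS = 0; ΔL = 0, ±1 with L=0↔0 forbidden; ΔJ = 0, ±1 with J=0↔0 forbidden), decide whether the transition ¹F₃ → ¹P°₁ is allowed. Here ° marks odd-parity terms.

forbidden

Parity must change: even → odd — passes.
ΔS = 0: S: 0 → 0 — passes.
ΔL = 0, ±1 (not L=0↔0): L: 3 → 1, ΔL = -2 — fails.
ΔJ = 0, ±1 (not J=0↔0): J: 3 → 1, ΔJ = -2 — fails.
Rule(s) violated: ΔL, ΔJ.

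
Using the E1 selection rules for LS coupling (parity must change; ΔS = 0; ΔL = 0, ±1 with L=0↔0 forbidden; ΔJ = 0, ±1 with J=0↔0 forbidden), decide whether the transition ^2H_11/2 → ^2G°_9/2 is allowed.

allowed

Reading off the term symbols: S 1/2→1/2, L 5→4, J 11/2→9/2, parity even→odd.
Parity must change: even → odd — passes.
ΔS = 0: S: 1/2 → 1/2 — passes.
ΔL = 0, ±1 (not L=0↔0): L: 5 → 4, ΔL = -1 — passes.
ΔJ = 0, ±1 (not J=0↔0): J: 11/2 → 9/2, ΔJ = -1 — passes.
All four E1 rules are satisfied.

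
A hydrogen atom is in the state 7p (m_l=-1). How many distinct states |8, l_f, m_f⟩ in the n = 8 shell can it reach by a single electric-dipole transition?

E1 requires Δl = ±1, so l_f ∈ {0, 2}; with 0 ≤ l_f ≤ n_f−1 = 7, the allowed l_f values are {0, 2}.
For l_f = 0: m_f ∈ {m_i−1, m_i, m_i+1} ∩ [−0, 0] = {0} → 1 state.
For l_f = 2: m_f ∈ {m_i−1, m_i, m_i+1} ∩ [−2, 2] = {-2, -1, 0} → 3 states.
Total: 4.

4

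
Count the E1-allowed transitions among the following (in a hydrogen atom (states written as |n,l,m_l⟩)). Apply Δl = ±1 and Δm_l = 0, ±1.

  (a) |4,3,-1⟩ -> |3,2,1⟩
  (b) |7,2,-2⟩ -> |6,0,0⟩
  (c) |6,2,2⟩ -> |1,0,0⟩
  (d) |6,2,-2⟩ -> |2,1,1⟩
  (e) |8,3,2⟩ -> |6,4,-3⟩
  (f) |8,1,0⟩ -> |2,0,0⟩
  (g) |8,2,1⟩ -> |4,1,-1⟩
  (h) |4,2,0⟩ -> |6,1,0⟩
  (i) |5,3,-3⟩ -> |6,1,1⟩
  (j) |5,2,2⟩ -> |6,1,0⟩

(a) forbidden — Δm_l = +2 (E1 requires Δm_l = 0, ±1)
(b) forbidden — Δl = -2 (E1 requires Δl = ±1); Δm_l = +2 (E1 requires Δm_l = 0, ±1)
(c) forbidden — Δl = -2 (E1 requires Δl = ±1); Δm_l = -2 (E1 requires Δm_l = 0, ±1)
(d) forbidden — Δm_l = +3 (E1 requires Δm_l = 0, ±1)
(e) forbidden — Δm_l = -5 (E1 requires Δm_l = 0, ±1)
(f) allowed
(g) forbidden — Δm_l = -2 (E1 requires Δm_l = 0, ±1)
(h) allowed
(i) forbidden — Δl = -2 (E1 requires Δl = ±1); Δm_l = +4 (E1 requires Δm_l = 0, ±1)
(j) forbidden — Δm_l = -2 (E1 requires Δm_l = 0, ±1)
Total allowed: 2 of 10.

2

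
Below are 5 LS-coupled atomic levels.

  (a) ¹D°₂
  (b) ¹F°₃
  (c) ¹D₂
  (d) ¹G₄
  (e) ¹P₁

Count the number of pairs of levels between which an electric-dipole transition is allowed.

(a)–(b): forbidden (parity).
(a)–(c): allowed.
(a)–(d): forbidden (ΔL, ΔJ).
(a)–(e): allowed.
(b)–(c): allowed.
(b)–(d): allowed.
(b)–(e): forbidden (ΔL, ΔJ).
(c)–(d): forbidden (parity, ΔL, ΔJ).
(c)–(e): forbidden (parity).
(d)–(e): forbidden (parity, ΔL, ΔJ).
Allowed pairs: 4 of 10.

4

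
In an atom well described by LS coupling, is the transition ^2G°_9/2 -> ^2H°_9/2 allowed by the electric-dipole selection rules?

Parity must change: odd → odd — fails.
ΔJ = 0, ±1 (not J=0↔0): J: 9/2 → 9/2, ΔJ = +0 — ok.
ΔL = 0, ±1 (not L=0↔0): L: 4 → 5, ΔL = +1 — ok.
ΔS = 0: S: 1/2 → 1/2 — ok.
Rule(s) violated: parity.

forbidden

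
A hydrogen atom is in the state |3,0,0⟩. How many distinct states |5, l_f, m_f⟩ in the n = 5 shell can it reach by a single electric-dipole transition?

E1 requires Δl = ±1, so l_f ∈ {-1, 1}; with 0 ≤ l_f ≤ n_f−1 = 4, the allowed l_f values are {1}.
For l_f = 1: m_f ∈ {m_i−1, m_i, m_i+1} ∩ [−1, 1] = {-1, 0, 1} → 3 states.
Total: 3.

3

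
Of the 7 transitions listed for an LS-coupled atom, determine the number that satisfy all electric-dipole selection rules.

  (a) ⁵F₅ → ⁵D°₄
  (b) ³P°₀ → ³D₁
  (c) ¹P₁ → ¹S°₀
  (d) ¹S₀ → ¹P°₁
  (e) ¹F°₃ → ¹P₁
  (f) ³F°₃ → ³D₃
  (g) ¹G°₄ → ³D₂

(a) allowed
(b) allowed
(c) allowed
(d) allowed
(e) forbidden (ΔL, ΔJ fail)
(f) allowed
(g) forbidden (ΔS, ΔL, ΔJ fail)
Total allowed: 5 of 7.

5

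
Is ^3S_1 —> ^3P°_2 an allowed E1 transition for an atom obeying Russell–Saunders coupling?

allowed

ΔJ = 0, ±1 (not J=0↔0): J: 1 → 2, ΔJ = +1 — ok.
Parity must change: even → odd — ok.
ΔS = 0: S: 1 → 1 — ok.
ΔL = 0, ±1 (not L=0↔0): L: 0 → 1, ΔL = +1 — ok.
All four E1 rules are satisfied.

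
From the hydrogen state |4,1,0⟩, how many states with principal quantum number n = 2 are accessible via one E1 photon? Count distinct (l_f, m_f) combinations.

E1 requires Δl = ±1, so l_f ∈ {0, 2}; with 0 ≤ l_f ≤ n_f−1 = 1, the allowed l_f values are {0}.
For l_f = 0: m_f ∈ {m_i−1, m_i, m_i+1} ∩ [−0, 0] = {0} → 1 state.
Total: 1.

1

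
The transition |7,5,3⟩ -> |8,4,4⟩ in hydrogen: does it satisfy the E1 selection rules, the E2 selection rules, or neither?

E1

Δl = 4 − 5 = -1; l_i + l_f = 9.
Δm_l = +1.
E1 (Δl = ±1, |Δm_l| ≤ 1): satisfied.
E2 (Δl = 0,±2, l_i+l_f ≥ 2, |Δm_l| ≤ 2): not satisfied.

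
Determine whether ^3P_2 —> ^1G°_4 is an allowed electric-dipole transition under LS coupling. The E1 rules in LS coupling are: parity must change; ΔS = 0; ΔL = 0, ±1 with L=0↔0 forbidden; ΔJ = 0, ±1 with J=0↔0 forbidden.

forbidden

Initial level: S=1, L=1, J=2, parity even. Final level: S=0, L=4, J=4, parity odd.
Parity must change: even → odd — satisfied.
ΔS = 0: S: 1 → 0 — violated.
ΔL = 0, ±1 (not L=0↔0): L: 1 → 4, ΔL = +3 — violated.
ΔJ = 0, ±1 (not J=0↔0): J: 2 → 4, ΔJ = +2 — violated.
Rule(s) violated: ΔS, ΔL, ΔJ.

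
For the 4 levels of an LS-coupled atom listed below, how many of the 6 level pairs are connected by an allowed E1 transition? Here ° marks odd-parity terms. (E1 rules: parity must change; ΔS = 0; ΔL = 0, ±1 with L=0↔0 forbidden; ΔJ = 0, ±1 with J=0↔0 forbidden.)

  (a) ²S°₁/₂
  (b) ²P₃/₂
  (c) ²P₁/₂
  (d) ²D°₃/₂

(a)–(b): allowed.
(a)–(c): allowed.
(a)–(d): forbidden (parity, ΔL).
(b)–(c): forbidden (parity).
(b)–(d): allowed.
(c)–(d): allowed.
Allowed pairs: 4 of 6.

4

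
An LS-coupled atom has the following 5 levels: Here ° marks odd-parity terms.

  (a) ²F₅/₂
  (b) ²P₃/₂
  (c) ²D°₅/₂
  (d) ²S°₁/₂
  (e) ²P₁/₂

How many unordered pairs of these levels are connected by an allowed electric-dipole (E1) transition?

(a)–(b): forbidden (parity, ΔL).
(a)–(c): allowed.
(a)–(d): forbidden (ΔL, ΔJ).
(a)–(e): forbidden (parity, ΔL, ΔJ).
(b)–(c): allowed.
(b)–(d): allowed.
(b)–(e): forbidden (parity).
(c)–(d): forbidden (parity, ΔL, ΔJ).
(c)–(e): forbidden (ΔJ).
(d)–(e): allowed.
Allowed pairs: 4 of 10.

4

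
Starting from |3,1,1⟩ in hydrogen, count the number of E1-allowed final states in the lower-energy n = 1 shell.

E1 requires Δl = ±1, so l_f ∈ {0, 2}; with 0 ≤ l_f ≤ n_f−1 = 0, the allowed l_f values are {0}.
For l_f = 0: m_f ∈ {m_i−1, m_i, m_i+1} ∩ [−0, 0] = {0} → 1 state.
Total: 1.

1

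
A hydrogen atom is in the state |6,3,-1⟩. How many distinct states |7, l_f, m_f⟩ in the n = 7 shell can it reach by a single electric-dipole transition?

E1 requires Δl = ±1, so l_f ∈ {2, 4}; with 0 ≤ l_f ≤ n_f−1 = 6, the allowed l_f values are {2, 4}.
For l_f = 2: m_f ∈ {m_i−1, m_i, m_i+1} ∩ [−2, 2] = {-2, -1, 0} → 3 states.
For l_f = 4: m_f ∈ {m_i−1, m_i, m_i+1} ∩ [−4, 4] = {-2, -1, 0} → 3 states.
Total: 6.

6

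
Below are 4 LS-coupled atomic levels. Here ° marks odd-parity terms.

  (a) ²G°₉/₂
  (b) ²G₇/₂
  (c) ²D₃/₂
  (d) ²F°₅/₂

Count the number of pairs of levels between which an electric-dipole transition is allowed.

3

(a)–(b): allowed.
(a)–(c): forbidden (ΔL, ΔJ).
(a)–(d): forbidden (parity, ΔJ).
(b)–(c): forbidden (parity, ΔL, ΔJ).
(b)–(d): allowed.
(c)–(d): allowed.
Allowed pairs: 3 of 6.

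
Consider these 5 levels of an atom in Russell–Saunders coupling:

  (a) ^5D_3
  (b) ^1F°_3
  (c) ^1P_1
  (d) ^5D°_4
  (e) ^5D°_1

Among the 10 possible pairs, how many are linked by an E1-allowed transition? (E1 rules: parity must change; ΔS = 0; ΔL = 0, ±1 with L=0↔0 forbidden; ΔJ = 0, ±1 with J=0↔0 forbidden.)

(a)–(b): forbidden (ΔS).
(a)–(c): forbidden (parity, ΔS, ΔJ).
(a)–(d): allowed.
(a)–(e): forbidden (ΔJ).
(b)–(c): forbidden (ΔL, ΔJ).
(b)–(d): forbidden (parity, ΔS).
(b)–(e): forbidden (parity, ΔS, ΔJ).
(c)–(d): forbidden (ΔS, ΔJ).
(c)–(e): forbidden (ΔS).
(d)–(e): forbidden (parity, ΔJ).
Allowed pairs: 1 of 10.

1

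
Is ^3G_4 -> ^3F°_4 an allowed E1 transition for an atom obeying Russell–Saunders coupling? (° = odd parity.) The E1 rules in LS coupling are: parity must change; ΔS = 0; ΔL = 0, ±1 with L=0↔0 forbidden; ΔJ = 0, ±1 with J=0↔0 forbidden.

Initial level: S=1, L=4, J=4, parity even. Final level: S=1, L=3, J=4, parity odd.
ΔL = 0, ±1 (not L=0↔0): L: 4 → 3, ΔL = -1 — ✓.
Parity must change: even → odd — ✓.
ΔS = 0: S: 1 → 1 — ✓.
ΔJ = 0, ±1 (not J=0↔0): J: 4 → 4, ΔJ = +0 — ✓.
All four E1 rules are satisfied.

allowed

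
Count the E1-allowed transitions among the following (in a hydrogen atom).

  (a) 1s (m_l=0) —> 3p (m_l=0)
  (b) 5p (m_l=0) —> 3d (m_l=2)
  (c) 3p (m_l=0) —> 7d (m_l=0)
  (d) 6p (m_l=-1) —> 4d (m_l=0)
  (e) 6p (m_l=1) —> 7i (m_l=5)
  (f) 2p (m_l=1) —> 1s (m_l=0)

4

(a) allowed
(b) forbidden — Δm_l = +2 (E1 requires Δm_l = 0, ±1)
(c) allowed
(d) allowed
(e) forbidden — Δl = +5 (E1 requires Δl = ±1); Δm_l = +4 (E1 requires Δm_l = 0, ±1)
(f) allowed
Total allowed: 4 of 6.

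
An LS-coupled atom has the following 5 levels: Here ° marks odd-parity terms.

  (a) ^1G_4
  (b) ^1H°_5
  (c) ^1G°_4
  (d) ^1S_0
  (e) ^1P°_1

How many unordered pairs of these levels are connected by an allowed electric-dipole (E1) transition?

3

(a)–(b): allowed.
(a)–(c): allowed.
(a)–(d): forbidden (parity, ΔL, ΔJ).
(a)–(e): forbidden (ΔL, ΔJ).
(b)–(c): forbidden (parity).
(b)–(d): forbidden (ΔL, ΔJ).
(b)–(e): forbidden (parity, ΔL, ΔJ).
(c)–(d): forbidden (ΔL, ΔJ).
(c)–(e): forbidden (parity, ΔL, ΔJ).
(d)–(e): allowed.
Allowed pairs: 3 of 10.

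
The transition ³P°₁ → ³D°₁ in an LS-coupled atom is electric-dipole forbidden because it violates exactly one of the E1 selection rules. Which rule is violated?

parity

Reading off the term symbols: S 1→1, L 1→2, J 1→1, parity odd→odd.
Parity must change: odd → odd — fails.
ΔS = 0: S: 1 → 1 — ok.
ΔL = 0, ±1 (not L=0↔0): L: 1 → 2, ΔL = +1 — ok.
ΔJ = 0, ±1 (not J=0↔0): J: 1 → 1, ΔJ = +0 — ok.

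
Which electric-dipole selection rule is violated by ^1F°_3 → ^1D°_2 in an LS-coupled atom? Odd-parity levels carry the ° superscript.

parity

Reading off the term symbols: S 0→0, L 3→2, J 3→2, parity odd→odd.
Parity must change: odd → odd — fails.
ΔS = 0: S: 0 → 0 — passes.
ΔL = 0, ±1 (not L=0↔0): L: 3 → 2, ΔL = -1 — passes.
ΔJ = 0, ±1 (not J=0↔0): J: 3 → 2, ΔJ = -1 — passes.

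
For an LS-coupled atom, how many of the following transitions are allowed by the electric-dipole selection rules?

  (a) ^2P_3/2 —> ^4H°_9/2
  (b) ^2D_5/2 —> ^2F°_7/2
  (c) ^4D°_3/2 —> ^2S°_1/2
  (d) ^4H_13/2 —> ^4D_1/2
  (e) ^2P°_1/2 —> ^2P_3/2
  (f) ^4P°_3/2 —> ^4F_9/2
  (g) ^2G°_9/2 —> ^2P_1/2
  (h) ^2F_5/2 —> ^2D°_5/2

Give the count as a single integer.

3

(a) forbidden (ΔS, ΔL, ΔJ fail)
(b) allowed
(c) forbidden (parity, ΔS, ΔL fail)
(d) forbidden (parity, ΔL, ΔJ fail)
(e) allowed
(f) forbidden (ΔL, ΔJ fail)
(g) forbidden (ΔL, ΔJ fail)
(h) allowed
Total allowed: 3 of 8.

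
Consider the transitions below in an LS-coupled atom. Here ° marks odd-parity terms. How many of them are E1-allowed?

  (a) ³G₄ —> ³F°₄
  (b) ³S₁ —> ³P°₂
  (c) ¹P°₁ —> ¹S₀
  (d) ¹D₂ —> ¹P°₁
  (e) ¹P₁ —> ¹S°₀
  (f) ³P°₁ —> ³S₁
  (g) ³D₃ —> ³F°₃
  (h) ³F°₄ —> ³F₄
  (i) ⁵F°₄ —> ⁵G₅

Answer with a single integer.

(a) allowed
(b) allowed
(c) allowed
(d) allowed
(e) allowed
(f) allowed
(g) allowed
(h) allowed
(i) allowed
Total allowed: 9 of 9.

9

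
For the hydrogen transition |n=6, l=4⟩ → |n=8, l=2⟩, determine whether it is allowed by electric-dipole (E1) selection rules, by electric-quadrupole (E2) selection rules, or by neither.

Δl = 2 − 4 = -2; l_i + l_f = 6.
E1 (Δl = ±1): not satisfied.
E2 (Δl = 0,±2, l_i+l_f ≥ 2): satisfied.

E2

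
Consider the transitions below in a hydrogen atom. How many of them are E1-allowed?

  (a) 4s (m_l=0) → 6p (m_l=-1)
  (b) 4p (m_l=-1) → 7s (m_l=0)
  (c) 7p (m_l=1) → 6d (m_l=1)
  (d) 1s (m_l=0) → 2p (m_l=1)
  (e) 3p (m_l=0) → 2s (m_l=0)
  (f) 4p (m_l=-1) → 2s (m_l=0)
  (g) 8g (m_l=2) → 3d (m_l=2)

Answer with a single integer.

6

(a) allowed
(b) allowed
(c) allowed
(d) allowed
(e) allowed
(f) allowed
(g) forbidden — Δl = -2 (E1 requires Δl = ±1)
Total allowed: 6 of 7.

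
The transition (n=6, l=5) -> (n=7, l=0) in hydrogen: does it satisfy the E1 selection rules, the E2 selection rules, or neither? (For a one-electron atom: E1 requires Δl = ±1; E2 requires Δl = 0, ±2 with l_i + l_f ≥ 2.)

neither

Δl = 0 − 5 = -5; l_i + l_f = 5.
E1 (Δl = ±1): not satisfied.
E2 (Δl = 0,±2, l_i+l_f ≥ 2): not satisfied.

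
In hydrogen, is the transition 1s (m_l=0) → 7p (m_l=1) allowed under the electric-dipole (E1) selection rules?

Δl = 1 − 0 = +1; the E1 rule Δl = ±1 is ✓.
Δm_l = 1 − (0) = +1. E1 requires Δm_l = 0, ±1: ✓.
All E1 selection rules are satisfied.

allowed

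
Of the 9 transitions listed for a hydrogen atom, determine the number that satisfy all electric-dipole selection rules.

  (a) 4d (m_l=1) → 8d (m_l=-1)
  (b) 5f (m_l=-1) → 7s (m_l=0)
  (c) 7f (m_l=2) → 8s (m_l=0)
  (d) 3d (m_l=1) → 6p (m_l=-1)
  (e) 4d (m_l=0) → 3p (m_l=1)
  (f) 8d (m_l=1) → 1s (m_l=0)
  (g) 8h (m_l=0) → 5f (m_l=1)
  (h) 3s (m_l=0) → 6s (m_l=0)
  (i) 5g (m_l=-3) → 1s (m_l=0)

(a) forbidden — Δl = +0 (E1 requires Δl = ±1); Δm_l = -2 (E1 requires Δm_l = 0, ±1)
(b) forbidden — Δl = -3 (E1 requires Δl = ±1)
(c) forbidden — Δl = -3 (E1 requires Δl = ±1); Δm_l = -2 (E1 requires Δm_l = 0, ±1)
(d) forbidden — Δm_l = -2 (E1 requires Δm_l = 0, ±1)
(e) allowed
(f) forbidden — Δl = -2 (E1 requires Δl = ±1)
(g) forbidden — Δl = -2 (E1 requires Δl = ±1)
(h) forbidden — Δl = +0 (E1 requires Δl = ±1)
(i) forbidden — Δl = -4 (E1 requires Δl = ±1); Δm_l = +3 (E1 requires Δm_l = 0, ±1)
Total allowed: 1 of 9.

1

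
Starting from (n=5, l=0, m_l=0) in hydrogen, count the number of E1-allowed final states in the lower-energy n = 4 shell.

E1 requires Δl = ±1, so l_f ∈ {-1, 1}; with 0 ≤ l_f ≤ n_f−1 = 3, the allowed l_f values are {1}.
For l_f = 1: m_f ∈ {m_i−1, m_i, m_i+1} ∩ [−1, 1] = {-1, 0, 1} → 3 states.
Total: 3.

3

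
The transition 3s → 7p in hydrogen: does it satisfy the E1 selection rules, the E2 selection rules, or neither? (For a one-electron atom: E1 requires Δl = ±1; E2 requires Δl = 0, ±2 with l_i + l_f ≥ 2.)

Δl = 1 − 0 = +1; l_i + l_f = 1.
E1 (Δl = ±1): satisfied.
E2 (Δl = 0,±2, l_i+l_f ≥ 2): not satisfied.

E1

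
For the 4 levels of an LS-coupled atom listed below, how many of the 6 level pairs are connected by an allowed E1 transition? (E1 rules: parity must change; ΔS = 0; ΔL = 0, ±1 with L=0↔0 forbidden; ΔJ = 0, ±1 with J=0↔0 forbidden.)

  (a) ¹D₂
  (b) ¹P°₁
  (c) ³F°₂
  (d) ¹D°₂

(a)–(b): allowed.
(a)–(c): forbidden (ΔS).
(a)–(d): allowed.
(b)–(c): forbidden (parity, ΔS, ΔL).
(b)–(d): forbidden (parity).
(c)–(d): forbidden (parity, ΔS).
Allowed pairs: 2 of 6.

2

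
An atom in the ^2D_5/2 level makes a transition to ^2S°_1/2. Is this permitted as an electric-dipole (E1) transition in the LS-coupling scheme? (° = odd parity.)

Reading off the term symbols: S 1/2→1/2, L 2→0, J 5/2→1/2, parity even→odd.
Parity must change: even → odd — ok.
ΔS = 0: S: 1/2 → 1/2 — ok.
ΔL = 0, ±1 (not L=0↔0): L: 2 → 0, ΔL = -2 — fails.
ΔJ = 0, ±1 (not J=0↔0): J: 5/2 → 1/2, ΔJ = -2 — fails.
Rule(s) violated: ΔL, ΔJ.

forbidden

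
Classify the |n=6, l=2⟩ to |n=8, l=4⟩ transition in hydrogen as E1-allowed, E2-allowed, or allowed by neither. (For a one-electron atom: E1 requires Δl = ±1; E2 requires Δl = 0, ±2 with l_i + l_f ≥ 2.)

Δl = 4 − 2 = +2; l_i + l_f = 6.
E1 (Δl = ±1): not satisfied.
E2 (Δl = 0,±2, l_i+l_f ≥ 2): satisfied.

E2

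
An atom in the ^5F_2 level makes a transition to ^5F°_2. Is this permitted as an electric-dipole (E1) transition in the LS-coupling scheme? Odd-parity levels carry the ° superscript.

allowed

Parity must change: even → odd — satisfied.
ΔS = 0: S: 2 → 2 — satisfied.
ΔL = 0, ±1 (not L=0↔0): L: 3 → 3, ΔL = +0 — satisfied.
ΔJ = 0, ±1 (not J=0↔0): J: 2 → 2, ΔJ = +0 — satisfied.
All four E1 rules are satisfied.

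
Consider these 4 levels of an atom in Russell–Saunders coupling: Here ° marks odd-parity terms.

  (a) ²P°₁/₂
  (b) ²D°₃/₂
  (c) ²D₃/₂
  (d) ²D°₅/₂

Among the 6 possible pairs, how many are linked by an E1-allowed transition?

(a)–(b): forbidden (parity).
(a)–(c): allowed.
(a)–(d): forbidden (parity, ΔJ).
(b)–(c): allowed.
(b)–(d): forbidden (parity).
(c)–(d): allowed.
Allowed pairs: 3 of 6.

3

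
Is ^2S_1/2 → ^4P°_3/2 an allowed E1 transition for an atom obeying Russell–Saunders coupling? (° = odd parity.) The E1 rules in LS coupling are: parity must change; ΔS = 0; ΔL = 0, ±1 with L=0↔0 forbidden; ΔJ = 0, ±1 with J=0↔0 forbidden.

forbidden

Reading off the term symbols: S 1/2→3/2, L 0→1, J 1/2→3/2, parity even→odd.
Parity must change: even → odd — ✓.
ΔS = 0: S: 1/2 → 3/2 — ✗.
ΔL = 0, ±1 (not L=0↔0): L: 0 → 1, ΔL = +1 — ✓.
ΔJ = 0, ±1 (not J=0↔0): J: 1/2 → 3/2, ΔJ = +1 — ✓.
Rule(s) violated: ΔS.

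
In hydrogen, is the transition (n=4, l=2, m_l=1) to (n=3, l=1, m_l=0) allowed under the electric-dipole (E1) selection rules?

allowed

l: 2 → 1 (Δl = -1). Δl = ±1 ✓.
m_l: 1 → 0 (Δm_l = -1). |Δm_l| ≤ 1 ✓.
All E1 selection rules are satisfied.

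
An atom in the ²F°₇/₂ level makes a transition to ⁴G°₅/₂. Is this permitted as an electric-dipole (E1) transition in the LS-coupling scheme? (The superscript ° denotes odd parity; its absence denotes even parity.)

forbidden

Reading off the term symbols: S 1/2→3/2, L 3→4, J 7/2→5/2, parity odd→odd.
Parity must change: odd → odd — ✗.
ΔS = 0: S: 1/2 → 3/2 — ✗.
ΔL = 0, ±1 (not L=0↔0): L: 3 → 4, ΔL = +1 — ✓.
ΔJ = 0, ±1 (not J=0↔0): J: 7/2 → 5/2, ΔJ = -1 — ✓.
Rule(s) violated: parity, ΔS.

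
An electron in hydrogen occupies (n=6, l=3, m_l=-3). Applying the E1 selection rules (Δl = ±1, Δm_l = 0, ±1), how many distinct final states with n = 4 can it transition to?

E1 requires Δl = ±1, so l_f ∈ {2, 4}; with 0 ≤ l_f ≤ n_f−1 = 3, the allowed l_f values are {2}.
For l_f = 2: m_f ∈ {m_i−1, m_i, m_i+1} ∩ [−2, 2] = {-2} → 1 state.
Total: 1.

1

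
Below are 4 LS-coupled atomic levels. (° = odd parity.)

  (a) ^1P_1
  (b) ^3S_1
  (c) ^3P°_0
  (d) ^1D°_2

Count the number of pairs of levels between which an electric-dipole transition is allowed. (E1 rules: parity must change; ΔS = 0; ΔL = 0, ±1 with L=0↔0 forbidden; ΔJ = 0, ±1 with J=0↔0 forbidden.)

(a)–(b): forbidden (parity, ΔS).
(a)–(c): forbidden (ΔS).
(a)–(d): allowed.
(b)–(c): allowed.
(b)–(d): forbidden (ΔS, ΔL).
(c)–(d): forbidden (parity, ΔS, ΔJ).
Allowed pairs: 2 of 6.

2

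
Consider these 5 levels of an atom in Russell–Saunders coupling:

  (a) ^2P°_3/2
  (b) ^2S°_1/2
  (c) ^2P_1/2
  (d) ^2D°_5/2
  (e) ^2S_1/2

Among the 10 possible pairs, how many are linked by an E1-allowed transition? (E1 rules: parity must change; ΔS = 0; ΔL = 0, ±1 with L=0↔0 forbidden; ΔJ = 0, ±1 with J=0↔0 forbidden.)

3

(a)–(b): forbidden (parity).
(a)–(c): allowed.
(a)–(d): forbidden (parity).
(a)–(e): allowed.
(b)–(c): allowed.
(b)–(d): forbidden (parity, ΔL, ΔJ).
(b)–(e): forbidden (ΔL).
(c)–(d): forbidden (ΔJ).
(c)–(e): forbidden (parity).
(d)–(e): forbidden (ΔL, ΔJ).
Allowed pairs: 3 of 10.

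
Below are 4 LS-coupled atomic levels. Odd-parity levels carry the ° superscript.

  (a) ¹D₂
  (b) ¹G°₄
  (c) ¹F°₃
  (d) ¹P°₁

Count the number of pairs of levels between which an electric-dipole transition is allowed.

2

(a)–(b): forbidden (ΔL, ΔJ).
(a)–(c): allowed.
(a)–(d): allowed.
(b)–(c): forbidden (parity).
(b)–(d): forbidden (parity, ΔL, ΔJ).
(c)–(d): forbidden (parity, ΔL, ΔJ).
Allowed pairs: 2 of 6.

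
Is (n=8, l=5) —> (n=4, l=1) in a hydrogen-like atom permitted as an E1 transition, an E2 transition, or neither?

Δl = 1 − 5 = -4; l_i + l_f = 6.
E1 (Δl = ±1): not satisfied.
E2 (Δl = 0,±2, l_i+l_f ≥ 2): not satisfied.

neither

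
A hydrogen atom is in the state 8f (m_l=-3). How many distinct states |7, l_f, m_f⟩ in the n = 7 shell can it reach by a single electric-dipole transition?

4

E1 requires Δl = ±1, so l_f ∈ {2, 4}; with 0 ≤ l_f ≤ n_f−1 = 6, the allowed l_f values are {2, 4}.
For l_f = 2: m_f ∈ {m_i−1, m_i, m_i+1} ∩ [−2, 2] = {-2} → 1 state.
For l_f = 4: m_f ∈ {m_i−1, m_i, m_i+1} ∩ [−4, 4] = {-4, -3, -2} → 3 states.
Total: 4.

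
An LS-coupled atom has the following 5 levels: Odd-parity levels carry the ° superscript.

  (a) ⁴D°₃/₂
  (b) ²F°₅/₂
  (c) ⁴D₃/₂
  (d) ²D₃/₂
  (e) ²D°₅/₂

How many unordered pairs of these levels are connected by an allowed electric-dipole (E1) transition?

3

(a)–(b): forbidden (parity, ΔS).
(a)–(c): allowed.
(a)–(d): forbidden (ΔS).
(a)–(e): forbidden (parity, ΔS).
(b)–(c): forbidden (ΔS).
(b)–(d): allowed.
(b)–(e): forbidden (parity).
(c)–(d): forbidden (parity, ΔS).
(c)–(e): forbidden (ΔS).
(d)–(e): allowed.
Allowed pairs: 3 of 10.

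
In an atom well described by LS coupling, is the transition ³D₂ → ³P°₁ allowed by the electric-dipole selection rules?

Parity must change: even → odd — ok.
ΔJ = 0, ±1 (not J=0↔0): J: 2 → 1, ΔJ = -1 — ok.
ΔL = 0, ±1 (not L=0↔0): L: 2 → 1, ΔL = -1 — ok.
ΔS = 0: S: 1 → 1 — ok.
All four E1 rules are satisfied.

allowed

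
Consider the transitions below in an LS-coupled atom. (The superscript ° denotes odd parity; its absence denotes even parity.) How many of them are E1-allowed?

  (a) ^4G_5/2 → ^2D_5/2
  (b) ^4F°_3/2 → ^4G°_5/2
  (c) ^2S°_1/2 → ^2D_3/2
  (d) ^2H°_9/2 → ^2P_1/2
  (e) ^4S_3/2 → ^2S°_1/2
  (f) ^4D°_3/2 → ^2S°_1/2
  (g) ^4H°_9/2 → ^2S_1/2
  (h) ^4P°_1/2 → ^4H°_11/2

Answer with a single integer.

(a) forbidden (parity, ΔS, ΔL fail)
(b) forbidden (parity fails)
(c) forbidden (ΔL fails)
(d) forbidden (ΔL, ΔJ fail)
(e) forbidden (ΔS, ΔL fail)
(f) forbidden (parity, ΔS, ΔL fail)
(g) forbidden (ΔS, ΔL, ΔJ fail)
(h) forbidden (parity, ΔL, ΔJ fail)
Total allowed: 0 of 8.

0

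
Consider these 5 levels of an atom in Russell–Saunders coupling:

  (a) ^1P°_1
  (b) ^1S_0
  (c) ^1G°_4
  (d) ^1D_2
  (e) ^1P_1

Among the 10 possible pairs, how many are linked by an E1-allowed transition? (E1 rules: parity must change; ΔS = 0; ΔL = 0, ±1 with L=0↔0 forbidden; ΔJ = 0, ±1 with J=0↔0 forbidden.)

(a)–(b): allowed.
(a)–(c): forbidden (parity, ΔL, ΔJ).
(a)–(d): allowed.
(a)–(e): allowed.
(b)–(c): forbidden (ΔL, ΔJ).
(b)–(d): forbidden (parity, ΔL, ΔJ).
(b)–(e): forbidden (parity).
(c)–(d): forbidden (ΔL, ΔJ).
(c)–(e): forbidden (ΔL, ΔJ).
(d)–(e): forbidden (parity).
Allowed pairs: 3 of 10.

3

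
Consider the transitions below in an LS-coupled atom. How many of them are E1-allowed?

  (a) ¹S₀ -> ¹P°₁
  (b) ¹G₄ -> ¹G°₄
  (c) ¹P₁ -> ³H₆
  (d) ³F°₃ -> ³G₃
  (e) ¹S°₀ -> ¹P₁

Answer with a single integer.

4

(a) allowed
(b) allowed
(c) forbidden (parity, ΔS, ΔL, ΔJ fail)
(d) allowed
(e) allowed
Total allowed: 4 of 5.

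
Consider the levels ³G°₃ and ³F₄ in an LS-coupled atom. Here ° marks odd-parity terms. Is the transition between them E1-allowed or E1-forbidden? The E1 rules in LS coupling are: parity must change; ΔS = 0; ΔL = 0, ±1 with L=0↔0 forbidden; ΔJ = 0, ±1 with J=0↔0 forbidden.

allowed

ΔL = 0, ±1 (not L=0↔0): L: 4 → 3, ΔL = -1 — ok.
ΔS = 0: S: 1 → 1 — ok.
ΔJ = 0, ±1 (not J=0↔0): J: 3 → 4, ΔJ = +1 — ok.
Parity must change: odd → even — ok.
All four E1 rules are satisfied.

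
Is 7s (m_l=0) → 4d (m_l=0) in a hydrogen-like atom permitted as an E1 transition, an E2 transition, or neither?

E2

Δl = 2 − 0 = +2; l_i + l_f = 2.
Δm_l = +0.
E1 (Δl = ±1, |Δm_l| ≤ 1): not satisfied.
E2 (Δl = 0,±2, l_i+l_f ≥ 2, |Δm_l| ≤ 2): satisfied.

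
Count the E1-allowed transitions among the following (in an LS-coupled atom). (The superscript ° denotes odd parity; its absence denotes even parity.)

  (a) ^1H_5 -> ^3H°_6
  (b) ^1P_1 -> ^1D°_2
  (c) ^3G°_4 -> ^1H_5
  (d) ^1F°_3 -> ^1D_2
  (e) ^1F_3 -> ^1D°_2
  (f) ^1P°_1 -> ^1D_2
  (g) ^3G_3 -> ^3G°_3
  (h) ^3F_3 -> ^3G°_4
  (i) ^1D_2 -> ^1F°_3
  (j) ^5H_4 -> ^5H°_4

8

(a) forbidden (ΔS fails)
(b) allowed
(c) forbidden (ΔS fails)
(d) allowed
(e) allowed
(f) allowed
(g) allowed
(h) allowed
(i) allowed
(j) allowed
Total allowed: 8 of 10.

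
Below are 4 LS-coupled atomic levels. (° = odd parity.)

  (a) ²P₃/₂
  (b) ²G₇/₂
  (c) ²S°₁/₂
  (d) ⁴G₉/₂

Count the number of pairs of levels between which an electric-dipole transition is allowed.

1

(a)–(b): forbidden (parity, ΔL, ΔJ).
(a)–(c): allowed.
(a)–(d): forbidden (parity, ΔS, ΔL, ΔJ).
(b)–(c): forbidden (ΔL, ΔJ).
(b)–(d): forbidden (parity, ΔS).
(c)–(d): forbidden (ΔS, ΔL, ΔJ).
Allowed pairs: 1 of 6.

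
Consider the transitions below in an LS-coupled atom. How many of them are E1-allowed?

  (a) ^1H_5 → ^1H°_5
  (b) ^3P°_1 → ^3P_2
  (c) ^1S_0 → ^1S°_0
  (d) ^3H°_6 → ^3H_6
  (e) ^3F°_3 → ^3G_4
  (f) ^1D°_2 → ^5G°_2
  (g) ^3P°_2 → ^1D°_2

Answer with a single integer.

4

(a) allowed
(b) allowed
(c) forbidden (ΔL, ΔJ fail)
(d) allowed
(e) allowed
(f) forbidden (parity, ΔS, ΔL fail)
(g) forbidden (parity, ΔS fail)
Total allowed: 4 of 7.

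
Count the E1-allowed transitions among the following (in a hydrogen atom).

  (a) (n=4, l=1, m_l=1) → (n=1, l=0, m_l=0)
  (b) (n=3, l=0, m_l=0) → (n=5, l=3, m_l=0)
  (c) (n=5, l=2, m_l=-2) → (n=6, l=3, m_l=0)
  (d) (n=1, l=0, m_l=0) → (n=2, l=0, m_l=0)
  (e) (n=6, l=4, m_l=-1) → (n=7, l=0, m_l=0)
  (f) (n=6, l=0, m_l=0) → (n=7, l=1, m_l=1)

2

(a) allowed
(b) forbidden — Δl = +3 (E1 requires Δl = ±1)
(c) forbidden — Δm_l = +2 (E1 requires Δm_l = 0, ±1)
(d) forbidden — Δl = +0 (E1 requires Δl = ±1)
(e) forbidden — Δl = -4 (E1 requires Δl = ±1)
(f) allowed
Total allowed: 2 of 6.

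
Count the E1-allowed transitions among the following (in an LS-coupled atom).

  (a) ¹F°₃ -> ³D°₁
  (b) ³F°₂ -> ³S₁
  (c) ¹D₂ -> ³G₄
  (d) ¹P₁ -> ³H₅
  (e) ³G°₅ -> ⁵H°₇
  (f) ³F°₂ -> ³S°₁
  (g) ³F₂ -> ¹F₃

(a) forbidden (parity, ΔS, ΔJ fail)
(b) forbidden (ΔL fails)
(c) forbidden (parity, ΔS, ΔL, ΔJ fail)
(d) forbidden (parity, ΔS, ΔL, ΔJ fail)
(e) forbidden (parity, ΔS, ΔJ fail)
(f) forbidden (parity, ΔL fail)
(g) forbidden (parity, ΔS fail)
Total allowed: 0 of 7.

0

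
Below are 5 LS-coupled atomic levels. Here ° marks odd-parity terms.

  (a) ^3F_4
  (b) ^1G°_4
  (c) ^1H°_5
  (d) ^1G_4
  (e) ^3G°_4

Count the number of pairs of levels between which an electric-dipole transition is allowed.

3

(a)–(b): forbidden (ΔS).
(a)–(c): forbidden (ΔS, ΔL).
(a)–(d): forbidden (parity, ΔS).
(a)–(e): allowed.
(b)–(c): forbidden (parity).
(b)–(d): allowed.
(b)–(e): forbidden (parity, ΔS).
(c)–(d): allowed.
(c)–(e): forbidden (parity, ΔS).
(d)–(e): forbidden (ΔS).
Allowed pairs: 3 of 10.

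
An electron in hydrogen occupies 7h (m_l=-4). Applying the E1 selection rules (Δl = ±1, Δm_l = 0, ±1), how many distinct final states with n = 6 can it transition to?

E1 requires Δl = ±1, so l_f ∈ {4, 6}; with 0 ≤ l_f ≤ n_f−1 = 5, the allowed l_f values are {4}.
For l_f = 4: m_f ∈ {m_i−1, m_i, m_i+1} ∩ [−4, 4] = {-4, -3} → 2 states.
Total: 2.

2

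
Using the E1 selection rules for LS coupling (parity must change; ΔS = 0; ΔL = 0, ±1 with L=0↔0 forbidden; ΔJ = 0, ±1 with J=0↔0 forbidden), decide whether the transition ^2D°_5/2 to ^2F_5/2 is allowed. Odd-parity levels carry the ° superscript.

Parity must change: odd → even — passes.
ΔS = 0: S: 1/2 → 1/2 — passes.
ΔL = 0, ±1 (not L=0↔0): L: 2 → 3, ΔL = +1 — passes.
ΔJ = 0, ±1 (not J=0↔0): J: 5/2 → 5/2, ΔJ = +0 — passes.
All four E1 rules are satisfied.

allowed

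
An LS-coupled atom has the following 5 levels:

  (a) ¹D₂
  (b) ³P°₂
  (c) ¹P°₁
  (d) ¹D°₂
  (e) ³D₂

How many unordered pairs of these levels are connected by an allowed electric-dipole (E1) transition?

(a)–(b): forbidden (ΔS).
(a)–(c): allowed.
(a)–(d): allowed.
(a)–(e): forbidden (parity, ΔS).
(b)–(c): forbidden (parity, ΔS).
(b)–(d): forbidden (parity, ΔS).
(b)–(e): allowed.
(c)–(d): forbidden (parity).
(c)–(e): forbidden (ΔS).
(d)–(e): forbidden (ΔS).
Allowed pairs: 3 of 10.

3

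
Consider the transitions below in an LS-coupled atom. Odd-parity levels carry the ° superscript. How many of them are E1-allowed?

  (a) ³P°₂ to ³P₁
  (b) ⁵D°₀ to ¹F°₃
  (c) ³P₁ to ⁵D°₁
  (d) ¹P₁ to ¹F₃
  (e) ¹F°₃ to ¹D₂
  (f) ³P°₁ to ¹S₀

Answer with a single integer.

2

(a) allowed
(b) forbidden (parity, ΔS, ΔJ fail)
(c) forbidden (ΔS fails)
(d) forbidden (parity, ΔL, ΔJ fail)
(e) allowed
(f) forbidden (ΔS fails)
Total allowed: 2 of 6.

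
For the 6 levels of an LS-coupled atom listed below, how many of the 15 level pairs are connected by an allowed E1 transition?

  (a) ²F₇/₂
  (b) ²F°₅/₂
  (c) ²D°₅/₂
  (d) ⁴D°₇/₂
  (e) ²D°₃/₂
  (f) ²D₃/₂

(a)–(b): allowed.
(a)–(c): allowed.
(a)–(d): forbidden (ΔS).
(a)–(e): forbidden (ΔJ).
(a)–(f): forbidden (parity, ΔJ).
(b)–(c): forbidden (parity).
(b)–(d): forbidden (parity, ΔS).
(b)–(e): forbidden (parity).
(b)–(f): allowed.
(c)–(d): forbidden (parity, ΔS).
(c)–(e): forbidden (parity).
(c)–(f): allowed.
(d)–(e): forbidden (parity, ΔS, ΔJ).
(d)–(f): forbidden (ΔS, ΔJ).
(e)–(f): allowed.
Allowed pairs: 5 of 15.

5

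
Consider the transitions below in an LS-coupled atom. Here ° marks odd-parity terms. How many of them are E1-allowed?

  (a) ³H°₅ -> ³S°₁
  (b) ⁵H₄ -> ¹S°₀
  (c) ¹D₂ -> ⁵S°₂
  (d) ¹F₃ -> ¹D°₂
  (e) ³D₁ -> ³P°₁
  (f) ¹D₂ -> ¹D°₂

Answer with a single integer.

3

(a) forbidden (parity, ΔL, ΔJ fail)
(b) forbidden (ΔS, ΔL, ΔJ fail)
(c) forbidden (ΔS, ΔL fail)
(d) allowed
(e) allowed
(f) allowed
Total allowed: 3 of 6.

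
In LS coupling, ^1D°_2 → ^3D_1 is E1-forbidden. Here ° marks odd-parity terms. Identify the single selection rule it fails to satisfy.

the ΔS = 0 rule

Initial level: S=0, L=2, J=2, parity odd. Final level: S=1, L=2, J=1, parity even.
ΔS = 0: S: 0 → 1 — fails.
Parity must change: odd → even — passes.
ΔJ = 0, ±1 (not J=0↔0): J: 2 → 1, ΔJ = -1 — passes.
ΔL = 0, ±1 (not L=0↔0): L: 2 → 2, ΔL = +0 — passes.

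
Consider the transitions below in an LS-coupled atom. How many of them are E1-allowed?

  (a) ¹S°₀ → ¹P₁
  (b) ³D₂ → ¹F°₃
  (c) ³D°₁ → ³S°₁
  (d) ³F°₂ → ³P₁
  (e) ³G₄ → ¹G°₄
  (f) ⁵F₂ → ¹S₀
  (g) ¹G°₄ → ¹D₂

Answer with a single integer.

1

(a) allowed
(b) forbidden (ΔS fails)
(c) forbidden (parity, ΔL fail)
(d) forbidden (ΔL fails)
(e) forbidden (ΔS fails)
(f) forbidden (parity, ΔS, ΔL, ΔJ fail)
(g) forbidden (ΔL, ΔJ fail)
Total allowed: 1 of 7.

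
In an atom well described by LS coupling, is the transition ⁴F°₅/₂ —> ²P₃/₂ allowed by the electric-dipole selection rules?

Parity must change: odd → even — ok.
ΔS = 0: S: 3/2 → 1/2 — fails.
ΔL = 0, ±1 (not L=0↔0): L: 3 → 1, ΔL = -2 — fails.
ΔJ = 0, ±1 (not J=0↔0): J: 5/2 → 3/2, ΔJ = -1 — ok.
Rule(s) violated: ΔS, ΔL.

forbidden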